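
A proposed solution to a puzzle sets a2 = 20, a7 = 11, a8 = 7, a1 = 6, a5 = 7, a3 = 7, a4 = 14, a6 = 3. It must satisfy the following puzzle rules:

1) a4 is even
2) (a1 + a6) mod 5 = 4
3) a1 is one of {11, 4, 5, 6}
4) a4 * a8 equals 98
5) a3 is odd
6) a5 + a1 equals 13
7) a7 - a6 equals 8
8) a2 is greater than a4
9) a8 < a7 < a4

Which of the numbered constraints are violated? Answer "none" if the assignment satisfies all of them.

1) a4 = 14 is even — OK.
2) a1 + a6 = 9; 9 mod 5 = 4 — OK.
3) a1 = 6 is in {11, 4, 5, 6} — OK.
4) a4 * a8 = 14 * 7 = 98 — OK.
5) a3 = 7 is odd — OK.
6) a5 + a1 = 7 + 6 = 13 — OK.
7) a7 - a6 = 11 - 3 = 8 — OK.
8) a2 = 20, a4 = 14; 20 > 14 — OK.
9) values 7 < 11 < 14 — OK.

Yes — all constraints hold.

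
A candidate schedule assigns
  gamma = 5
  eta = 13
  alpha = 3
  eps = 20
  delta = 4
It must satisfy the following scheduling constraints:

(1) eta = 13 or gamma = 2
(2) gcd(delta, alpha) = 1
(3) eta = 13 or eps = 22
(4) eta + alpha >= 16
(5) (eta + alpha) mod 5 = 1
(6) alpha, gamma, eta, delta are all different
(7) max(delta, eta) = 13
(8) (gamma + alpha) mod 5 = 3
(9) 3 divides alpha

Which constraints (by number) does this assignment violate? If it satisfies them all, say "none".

(1) eta = 13 = 13 (first disjunct)  OK
(2) gcd(4, 3) = 1  OK
(3) eta = 13 = 13 (first disjunct)  OK
(4) eta + alpha = 13 + 3 = 16; 16 ≥ 16  OK
(5) eta + alpha = 16; 16 mod 5 = 1  OK
(6) values 3, 5, 13, 4 are pairwise distinct  OK
(7) max(4, 13) = 13  OK
(8) gamma + alpha = 8; 8 mod 5 = 3  OK
(9) 3 / 3 = 1, so 3 divides 3  OK

The assignment satisfies every constraint.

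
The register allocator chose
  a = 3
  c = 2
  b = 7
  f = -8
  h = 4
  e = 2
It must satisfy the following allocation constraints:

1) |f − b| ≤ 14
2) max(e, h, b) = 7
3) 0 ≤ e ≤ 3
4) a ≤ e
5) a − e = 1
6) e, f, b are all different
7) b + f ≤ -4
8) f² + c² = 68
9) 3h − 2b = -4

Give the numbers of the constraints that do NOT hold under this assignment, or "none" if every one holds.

No — constraints 1, 4, 7, and 9 are not satisfied.

1) |-8 − 7| = 15; 15 > 14, exceeds bound 14  ✗
2) max(2, 4, 7) = 7  ✓
3) e = 2 lies in [0, 3]  ✓
4) a = 3, e = 2; 3 > 2 (want ≤)  ✗
5) a − e = 3 − 2 = 1  ✓
6) values 2, -8, 7 are pairwise distinct  ✓
7) b + f = 7 + (-8) = -1; -1 > -4, bound -4 not met  ✗
8) f² + c² = (-8)² + 2² = 64 + 4 = 68  ✓
9) 3h − 2b = 3(4) − 2(7) = -2, not -4  ✗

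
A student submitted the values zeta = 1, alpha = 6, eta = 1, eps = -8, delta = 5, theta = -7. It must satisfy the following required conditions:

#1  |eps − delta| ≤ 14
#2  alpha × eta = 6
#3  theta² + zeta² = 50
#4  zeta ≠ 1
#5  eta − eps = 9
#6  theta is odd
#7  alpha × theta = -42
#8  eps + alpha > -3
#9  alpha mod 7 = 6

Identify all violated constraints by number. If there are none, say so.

#1 |-8 − 5| = 13; 13 ≤ 14 — OK.
#2 alpha × eta = 6 × 1 = 6 — OK.
#3 theta² + zeta² = (-7)² + 1² = 49 + 1 = 50 — OK.
#4 zeta = 1, but 1 is required to differ — violated.
#5 eta − eps = 1 − (-8) = 9 — OK.
#6 theta = -7 is odd — OK.
#7 alpha × theta = 6 × (-7) = -42 — OK.
#8 eps + alpha = -8 + 6 = -2; -2 > -3 — OK.
#9 6 mod 7 = 6 — OK.

The assignment fails constraint 4.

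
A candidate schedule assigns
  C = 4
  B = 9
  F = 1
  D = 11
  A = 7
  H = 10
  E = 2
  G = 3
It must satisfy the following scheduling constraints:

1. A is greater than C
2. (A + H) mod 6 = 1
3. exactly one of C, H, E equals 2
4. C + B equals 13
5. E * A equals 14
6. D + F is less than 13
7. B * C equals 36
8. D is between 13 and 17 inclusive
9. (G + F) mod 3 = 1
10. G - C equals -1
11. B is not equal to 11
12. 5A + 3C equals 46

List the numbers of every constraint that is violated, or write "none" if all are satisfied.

No — constraints 2, 8, and 12 are not satisfied.

1. A = 7, C = 4; 7 > 4 — satisfied.
2. A + H = 17; 17 mod 6 = 5, not 1 — violated.
3. C=4, H=10, E=2; 1 of them equals 2 — satisfied.
4. C + B = 4 + 9 = 13 — satisfied.
5. E * A = 2 * 7 = 14 — satisfied.
6. D + F = 11 + 1 = 12; 12 < 13 — satisfied.
7. B * C = 9 * 4 = 36 — satisfied.
8. D = 11 is outside [13, 17] — violated.
9. G + F = 4; 4 mod 3 = 1 — satisfied.
10. G - C = 3 - 4 = -1 — satisfied.
11. B = 9, and 9 ≠ 11 — satisfied.
12. 5A + 3C = 5(7) + 3(4) = 47, not 46 — violated.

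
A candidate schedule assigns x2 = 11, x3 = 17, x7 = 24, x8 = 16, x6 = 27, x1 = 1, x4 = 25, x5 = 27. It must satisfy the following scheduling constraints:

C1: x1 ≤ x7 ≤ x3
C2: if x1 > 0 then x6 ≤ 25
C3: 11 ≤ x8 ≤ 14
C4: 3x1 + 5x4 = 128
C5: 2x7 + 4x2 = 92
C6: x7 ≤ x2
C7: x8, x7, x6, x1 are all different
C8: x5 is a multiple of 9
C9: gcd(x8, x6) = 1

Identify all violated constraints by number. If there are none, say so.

C1: values 1, 24, 17; x7 = 24 is not ≤ x3 = 17 — violated.
C2: x1 = 1 > 0, so we need x6 ≤ 25; but x6 = 27 > 25 — violated.
C3: x8 = 16 is outside [11, 14] — violated.
C4: 3x1 + 5x4 = 3(1) + 5(25) = 128 — satisfied.
C5: 2x7 + 4x2 = 2(24) + 4(11) = 92 — satisfied.
C6: x7 = 24, x2 = 11; 24 > 11 (want ≤) — violated.
C7: values 16, 24, 27, 1 are pairwise distinct — satisfied.
C8: 27 / 9 = 3, so 9 divides 27 — satisfied.
C9: gcd(16, 27) = 1 — satisfied.

The assignment fails constraints 1, 2, 3, 6.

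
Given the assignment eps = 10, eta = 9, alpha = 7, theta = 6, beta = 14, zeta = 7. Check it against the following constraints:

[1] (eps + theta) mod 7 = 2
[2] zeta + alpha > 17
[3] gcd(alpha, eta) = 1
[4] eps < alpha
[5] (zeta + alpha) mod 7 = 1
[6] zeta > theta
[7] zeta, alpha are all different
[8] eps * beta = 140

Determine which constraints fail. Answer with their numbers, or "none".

Violated: 2, 4, 5, and 7.

[1] eps + theta = 16; 16 mod 7 = 2 — holds.
[2] zeta + alpha = 7 + 7 = 14; 14 ≤ 17, bound 17 not met — fails.
[3] gcd(7, 9) = 1 — holds.
[4] eps = 10, alpha = 7; 10 ≥ 7 (want <) — fails.
[5] zeta + alpha = 14; 14 mod 7 = 0, not 1 — fails.
[6] zeta = 7, theta = 6; 7 > 6 — holds.
[7] zeta = alpha = 7, not all different — fails.
[8] eps * beta = 10 * 14 = 140 — holds.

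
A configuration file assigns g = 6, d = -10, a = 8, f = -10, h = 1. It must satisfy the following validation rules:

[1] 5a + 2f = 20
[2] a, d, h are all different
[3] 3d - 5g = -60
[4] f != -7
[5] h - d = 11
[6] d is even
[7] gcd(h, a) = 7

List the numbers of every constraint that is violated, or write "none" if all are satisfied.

The assignment fails constraint 7.

[1] 5a + 2f = 5(8) + 2(-10) = 20 — OK.
[2] values 8, -10, 1 are pairwise distinct — OK.
[3] 3d - 5g = 3(-10) - 5(6) = -60 — OK.
[4] f = -10, and -10 ≠ -7 — OK.
[5] h - d = 1 - (-10) = 11 — OK.
[6] d = -10 is even — OK.
[7] gcd(1, 8) = 1, not 7 — violated.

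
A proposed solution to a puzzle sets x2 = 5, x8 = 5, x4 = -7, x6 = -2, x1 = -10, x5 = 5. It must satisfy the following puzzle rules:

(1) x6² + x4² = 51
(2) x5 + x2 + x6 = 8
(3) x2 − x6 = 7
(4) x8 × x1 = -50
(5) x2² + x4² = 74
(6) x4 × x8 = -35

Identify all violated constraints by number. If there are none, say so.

No — constraint 1 is not satisfied.

(1) x6² + x4² = (-2)² + (-7)² = 4 + 49 = 53, not 51 — does not hold.
(2) x5 + x2 + x6 = 5 + 5 + (-2) = 8 — holds.
(3) x2 − x6 = 5 − (-2) = 7 — holds.
(4) x8 × x1 = 5 × (-10) = -50 — holds.
(5) x2² + x4² = 5² + (-7)² = 25 + 49 = 74 — holds.
(6) x4 × x8 = -7 × 5 = -35 — holds.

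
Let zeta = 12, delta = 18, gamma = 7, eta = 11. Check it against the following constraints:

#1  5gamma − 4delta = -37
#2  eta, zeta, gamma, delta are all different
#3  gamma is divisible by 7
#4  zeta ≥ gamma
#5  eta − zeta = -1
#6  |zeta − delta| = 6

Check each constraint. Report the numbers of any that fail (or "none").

#1 5gamma − 4delta = 5(7) − 4(18) = -37 — satisfied.
#2 values 11, 12, 7, 18 are pairwise distinct — satisfied.
#3 7 / 7 = 1, so 7 divides 7 — satisfied.
#4 zeta = 12, gamma = 7; 12 ≥ 7 — satisfied.
#5 eta − zeta = 11 − 12 = -1 — satisfied.
#6 |12 − 18| = 6 — satisfied.

None — every constraint holds.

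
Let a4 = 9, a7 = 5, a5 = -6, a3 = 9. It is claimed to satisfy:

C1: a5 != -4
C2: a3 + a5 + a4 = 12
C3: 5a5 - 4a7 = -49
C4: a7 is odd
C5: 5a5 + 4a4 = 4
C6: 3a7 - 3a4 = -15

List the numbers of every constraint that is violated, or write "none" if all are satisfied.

Constraints 3, 5, and 6 are violated.

C1: a5 = -6, and -6 ≠ -4  ✔
C2: a3 + a5 + a4 = 9 + (-6) + 9 = 12  ✔
C3: 5a5 - 4a7 = 5(-6) - 4(5) = -50, not -49  ✘
C4: a7 = 5 is odd  ✔
C5: 5a5 + 4a4 = 5(-6) + 4(9) = 6, not 4  ✘
C6: 3a7 - 3a4 = 3(5) - 3(9) = -12, not -15  ✘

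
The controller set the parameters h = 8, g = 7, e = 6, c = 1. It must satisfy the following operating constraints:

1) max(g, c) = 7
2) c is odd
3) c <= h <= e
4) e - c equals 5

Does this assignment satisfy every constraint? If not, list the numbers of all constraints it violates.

No — constraint 3 is not satisfied.

1) max(7, 1) = 7  ✓
2) c = 1 is odd  ✓
3) values 1, 8, 6; h = 8 is not <= e = 6  ✗
4) e - c = 6 - 1 = 5  ✓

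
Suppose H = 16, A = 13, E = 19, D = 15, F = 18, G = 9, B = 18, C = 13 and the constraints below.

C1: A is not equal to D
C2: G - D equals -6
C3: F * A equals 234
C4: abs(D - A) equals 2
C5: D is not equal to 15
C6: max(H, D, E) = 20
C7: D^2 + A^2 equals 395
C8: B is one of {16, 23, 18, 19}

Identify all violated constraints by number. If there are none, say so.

C1: A = 13, D = 15; distinct — satisfied.
C2: G - D = 9 - 15 = -6 — satisfied.
C3: F * A = 18 * 13 = 234 — satisfied.
C4: abs(15 - 13) = 2 — satisfied.
C5: D = 15, but 15 is required to differ — violated.
C6: max(16, 15, 19) = 19, not 20 — violated.
C7: D^2 + A^2 = 15^2 + 13^2 = 225 + 169 = 394, not 395 — violated.
C8: B = 18 is in {16, 23, 18, 19} — satisfied.

The assignment fails constraints 5, 6, 7.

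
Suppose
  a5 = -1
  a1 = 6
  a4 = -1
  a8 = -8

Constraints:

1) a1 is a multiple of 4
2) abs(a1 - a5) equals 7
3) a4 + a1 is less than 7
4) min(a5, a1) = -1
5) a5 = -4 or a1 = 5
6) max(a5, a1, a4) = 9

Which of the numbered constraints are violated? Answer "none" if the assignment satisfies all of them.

1) 6 = 4*1 + 2, so 4 does not divide 6  FAIL
2) abs(6 - (-1)) = 7  OK
3) a4 + a1 = -1 + 6 = 5; 5 < 7  OK
4) min(-1, 6) = -1  OK
5) a5 = -1 ≠ -4 and a1 = 6 ≠ 5; both disjuncts false  FAIL
6) max(-1, 6, -1) = 6, not 9  FAIL

Violated: 1, 5, 6.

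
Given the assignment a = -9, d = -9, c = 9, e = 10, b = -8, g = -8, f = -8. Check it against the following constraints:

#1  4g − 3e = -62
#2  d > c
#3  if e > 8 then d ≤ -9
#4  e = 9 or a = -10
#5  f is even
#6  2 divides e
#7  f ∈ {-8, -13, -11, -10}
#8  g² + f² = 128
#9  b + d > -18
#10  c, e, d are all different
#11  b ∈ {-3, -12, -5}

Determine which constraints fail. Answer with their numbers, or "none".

Constraints 2, 4, and 11 do not hold.

#1 4g − 3e = 4(-8) − 3(10) = -62 — satisfied.
#2 d = -9, c = 9; -9 ≤ 9 (want >) — violated.
#3 e = 10 > 8, so we need d ≤ -9; d = -9 ≤ -9 — satisfied.
#4 e = 10 ≠ 9 and a = -9 ≠ -10; both disjuncts false — violated.
#5 f = -8 is even — satisfied.
#6 10 / 2 = 5, so 2 divides 10 — satisfied.
#7 f = -8 is in {-8, -13, -11, -10} — satisfied.
#8 g² + f² = (-8)² + (-8)² = 64 + 64 = 128 — satisfied.
#9 b + d = -8 + (-9) = -17; -17 > -18 — satisfied.
#10 values 9, 10, -9 are pairwise distinct — satisfied.
#11 b = -8 is not in {-3, -12, -5} — violated.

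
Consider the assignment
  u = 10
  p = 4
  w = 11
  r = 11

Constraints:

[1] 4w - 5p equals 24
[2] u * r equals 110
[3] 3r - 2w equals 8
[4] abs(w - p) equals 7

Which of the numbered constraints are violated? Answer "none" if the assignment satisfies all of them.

The assignment fails constraint 3.

[1] 4w - 5p = 4(11) - 5(4) = 24  true
[2] u * r = 10 * 11 = 110  true
[3] 3r - 2w = 3(11) - 2(11) = 11, not 8  false
[4] abs(11 - 4) = 7  true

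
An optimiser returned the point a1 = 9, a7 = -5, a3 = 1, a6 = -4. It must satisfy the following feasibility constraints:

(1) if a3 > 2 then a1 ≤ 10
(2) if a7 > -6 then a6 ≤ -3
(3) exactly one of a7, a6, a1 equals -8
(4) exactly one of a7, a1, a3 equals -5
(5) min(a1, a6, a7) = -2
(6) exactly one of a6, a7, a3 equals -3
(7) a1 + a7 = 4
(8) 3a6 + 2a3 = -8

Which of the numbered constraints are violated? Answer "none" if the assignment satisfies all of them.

Violated: 3, 5, 6, and 8.

(1) a3 = 1, not > 2; antecedent false, conditional vacuously true  ✔
(2) a7 = -5 > -6, so we need a6 ≤ -3; a6 = -4 ≤ -3  ✔
(3) a7=-5, a6=-4, a1=9; 0 of them equal -8, not exactly one  ✘
(4) a7=-5, a1=9, a3=1; 1 of them equals -5  ✔
(5) min(9, -4, -5) = -5, not -2  ✘
(6) a6=-4, a7=-5, a3=1; 0 of them equal -3, not exactly one  ✘
(7) a1 + a7 = 9 + (-5) = 4  ✔
(8) 3a6 + 2a3 = 3(-4) + 2(1) = -10, not -8  ✘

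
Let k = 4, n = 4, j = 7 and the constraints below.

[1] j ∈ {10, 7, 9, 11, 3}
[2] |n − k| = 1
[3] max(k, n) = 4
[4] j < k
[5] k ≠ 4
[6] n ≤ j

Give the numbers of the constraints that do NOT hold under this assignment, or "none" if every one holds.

Violated: 2, 4, and 5.

[1] j = 7 is in {10, 7, 9, 11, 3} — holds.
[2] |4 − 4| = 0, not 1 — does not hold.
[3] max(4, 4) = 4 — holds.
[4] j = 7, k = 4; 7 ≥ 4 (want <) — does not hold.
[5] k = 4, but 4 is required to differ — does not hold.
[6] n = 4, j = 7; 4 ≤ 7 — holds.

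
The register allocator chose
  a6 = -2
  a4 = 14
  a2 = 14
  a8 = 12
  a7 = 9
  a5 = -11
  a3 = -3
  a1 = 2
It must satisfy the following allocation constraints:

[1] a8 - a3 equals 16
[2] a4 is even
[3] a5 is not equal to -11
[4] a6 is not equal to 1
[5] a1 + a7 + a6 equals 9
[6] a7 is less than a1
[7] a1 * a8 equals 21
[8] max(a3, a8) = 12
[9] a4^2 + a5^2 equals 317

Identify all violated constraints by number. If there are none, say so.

Constraints 1, 3, 6, and 7 do not hold.

[1] a8 - a3 = 12 - (-3) = 15, not 16 — does not hold.
[2] a4 = 14 is even — holds.
[3] a5 = -11, but -11 is required to differ — does not hold.
[4] a6 = -2, and -2 ≠ 1 — holds.
[5] a1 + a7 + a6 = 2 + 9 + (-2) = 9 — holds.
[6] a7 = 9, a1 = 2; 9 ≥ 2 (want <) — does not hold.
[7] a1 * a8 = 2 * 12 = 24, not 21 — does not hold.
[8] max(-3, 12) = 12 — holds.
[9] a4^2 + a5^2 = 14^2 + (-11)^2 = 196 + 121 = 317 — holds.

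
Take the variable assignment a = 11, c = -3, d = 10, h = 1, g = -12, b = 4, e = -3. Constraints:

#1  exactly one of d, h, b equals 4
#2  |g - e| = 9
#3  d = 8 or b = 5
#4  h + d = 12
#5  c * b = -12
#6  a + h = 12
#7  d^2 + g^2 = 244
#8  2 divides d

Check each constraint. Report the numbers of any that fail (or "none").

The assignment fails constraints 3, 4.

#1 d=10, h=1, b=4; 1 of them equals 4  yes
#2 |-12 - (-3)| = 9  yes
#3 d = 10 ≠ 8 and b = 4 ≠ 5; both disjuncts false  no
#4 h + d = 1 + 10 = 11, not 12  no
#5 c * b = -3 * 4 = -12  yes
#6 a + h = 11 + 1 = 12  yes
#7 d^2 + g^2 = 10^2 + (-12)^2 = 100 + 144 = 244  yes
#8 10 / 2 = 5, so 2 divides 10  yes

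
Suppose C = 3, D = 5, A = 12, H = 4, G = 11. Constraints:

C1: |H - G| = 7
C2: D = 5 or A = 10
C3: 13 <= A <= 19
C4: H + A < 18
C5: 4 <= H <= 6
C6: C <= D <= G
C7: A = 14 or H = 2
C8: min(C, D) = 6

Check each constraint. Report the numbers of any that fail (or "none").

Constraints 3, 7, and 8 do not hold.

C1: |4 - 11| = 7  OK
C2: D = 5 = 5 (first disjunct)  OK
C3: A = 12 is outside [13, 19]  FAIL
C4: H + A = 4 + 12 = 16; 16 < 18  OK
C5: H = 4 lies in [4, 6]  OK
C6: values 3 <= 5 <= 11  OK
C7: A = 12 ≠ 14 and H = 4 ≠ 2; both disjuncts false  FAIL
C8: min(3, 5) = 3, not 6  FAIL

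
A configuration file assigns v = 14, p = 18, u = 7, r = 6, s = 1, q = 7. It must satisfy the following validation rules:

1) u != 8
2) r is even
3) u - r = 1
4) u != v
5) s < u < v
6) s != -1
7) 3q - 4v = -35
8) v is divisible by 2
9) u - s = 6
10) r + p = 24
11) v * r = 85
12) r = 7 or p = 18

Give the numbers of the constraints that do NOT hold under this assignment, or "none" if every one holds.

The assignment fails constraint 11.

1) u = 7, and 7 ≠ 8 — holds.
2) r = 6 is even — holds.
3) u - r = 7 - 6 = 1 — holds.
4) u = 7, v = 14; distinct — holds.
5) values 1 < 7 < 14 — holds.
6) s = 1, and 1 ≠ -1 — holds.
7) 3q - 4v = 3(7) - 4(14) = -35 — holds.
8) 14 / 2 = 7, so 2 divides 14 — holds.
9) u - s = 7 - 1 = 6 — holds.
10) r + p = 6 + 18 = 24 — holds.
11) v * r = 14 * 6 = 84, not 85 — does not hold.
12) r = 6 ≠ 7, but p = 18 = 18 (second disjunct) — holds.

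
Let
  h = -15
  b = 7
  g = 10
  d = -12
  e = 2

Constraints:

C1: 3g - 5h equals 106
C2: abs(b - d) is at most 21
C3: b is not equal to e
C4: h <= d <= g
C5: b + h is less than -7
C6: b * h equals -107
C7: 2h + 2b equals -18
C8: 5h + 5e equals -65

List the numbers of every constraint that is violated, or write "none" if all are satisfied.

No — constraints 1, 6, 7 are not satisfied.

C1: 3g - 5h = 3(10) - 5(-15) = 105, not 106  ✗
C2: abs(7 - (-12)) = 19; 19 ≤ 21  ✓
C3: b = 7, e = 2; distinct  ✓
C4: values -15 <= -12 <= 10  ✓
C5: b + h = 7 + (-15) = -8; -8 < -7  ✓
C6: b * h = 7 * (-15) = -105, not -107  ✗
C7: 2h + 2b = 2(-15) + 2(7) = -16, not -18  ✗
C8: 5h + 5e = 5(-15) + 5(2) = -65  ✓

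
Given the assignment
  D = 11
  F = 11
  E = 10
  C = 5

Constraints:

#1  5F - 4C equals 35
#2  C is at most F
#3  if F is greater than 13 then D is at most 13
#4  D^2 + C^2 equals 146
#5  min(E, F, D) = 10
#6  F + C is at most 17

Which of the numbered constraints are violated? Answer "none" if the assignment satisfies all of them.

No violations.

#1 5F - 4C = 5(11) - 4(5) = 35  yes
#2 C = 5, F = 11; 5 ≤ 11  yes
#3 F = 11, not > 13; antecedent false, conditional vacuously true  yes
#4 D^2 + C^2 = 11^2 + 5^2 = 121 + 25 = 146  yes
#5 min(10, 11, 11) = 10  yes
#6 F + C = 11 + 5 = 16; 16 ≤ 17  yes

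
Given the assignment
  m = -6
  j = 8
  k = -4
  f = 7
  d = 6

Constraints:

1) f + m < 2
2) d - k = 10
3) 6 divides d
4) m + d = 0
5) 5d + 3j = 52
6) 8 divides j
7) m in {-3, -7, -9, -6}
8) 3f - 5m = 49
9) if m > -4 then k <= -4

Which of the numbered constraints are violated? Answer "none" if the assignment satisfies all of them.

Violated: 5, 8.

1) f + m = 7 + (-6) = 1; 1 < 2 — satisfied.
2) d - k = 6 - (-4) = 10 — satisfied.
3) 6 / 6 = 1, so 6 divides 6 — satisfied.
4) m + d = -6 + 6 = 0 — satisfied.
5) 5d + 3j = 5(6) + 3(8) = 54, not 52 — violated.
6) 8 / 8 = 1, so 8 divides 8 — satisfied.
7) m = -6 is in {-3, -7, -9, -6} — satisfied.
8) 3f - 5m = 3(7) - 5(-6) = 51, not 49 — violated.
9) m = -6, not > -4; antecedent false, conditional vacuously true — satisfied.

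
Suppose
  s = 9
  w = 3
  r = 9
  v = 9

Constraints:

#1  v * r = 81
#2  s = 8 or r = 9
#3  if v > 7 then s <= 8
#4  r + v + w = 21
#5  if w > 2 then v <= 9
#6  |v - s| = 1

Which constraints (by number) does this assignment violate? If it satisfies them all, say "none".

Constraints 3, 6 are violated.

#1 v * r = 9 * 9 = 81  holds
#2 s = 9 ≠ 8, but r = 9 = 9 (second disjunct)  holds
#3 v = 9 > 7, so we need s ≤ 8; but s = 9 > 8  fails
#4 r + v + w = 9 + 9 + 3 = 21  holds
#5 w = 3 > 2, so we need v ≤ 9; v = 9 ≤ 9  holds
#6 |9 - 9| = 0, not 1  fails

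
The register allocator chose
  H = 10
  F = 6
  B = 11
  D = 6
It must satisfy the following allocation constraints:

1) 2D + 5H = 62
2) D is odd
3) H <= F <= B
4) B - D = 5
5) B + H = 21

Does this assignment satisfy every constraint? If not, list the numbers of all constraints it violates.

1) 2D + 5H = 2(6) + 5(10) = 62  yes
2) D = 6 is even  no
3) values 10, 6, 11; H = 10 is not <= F = 6  no
4) B - D = 11 - 6 = 5  yes
5) B + H = 11 + 10 = 21  yes

Constraints 2 and 3 do not hold.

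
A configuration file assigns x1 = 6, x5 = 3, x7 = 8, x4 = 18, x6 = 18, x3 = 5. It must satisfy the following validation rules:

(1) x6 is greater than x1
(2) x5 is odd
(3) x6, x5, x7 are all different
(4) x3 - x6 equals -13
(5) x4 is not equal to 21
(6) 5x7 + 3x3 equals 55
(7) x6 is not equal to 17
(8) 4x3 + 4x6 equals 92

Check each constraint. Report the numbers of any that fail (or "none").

(1) x6 = 18, x1 = 6; 18 > 6  yes
(2) x5 = 3 is odd  yes
(3) values 18, 3, 8 are pairwise distinct  yes
(4) x3 - x6 = 5 - 18 = -13  yes
(5) x4 = 18, and 18 ≠ 21  yes
(6) 5x7 + 3x3 = 5(8) + 3(5) = 55  yes
(7) x6 = 18, and 18 ≠ 17  yes
(8) 4x3 + 4x6 = 4(5) + 4(18) = 92  yes

All constraints are satisfied.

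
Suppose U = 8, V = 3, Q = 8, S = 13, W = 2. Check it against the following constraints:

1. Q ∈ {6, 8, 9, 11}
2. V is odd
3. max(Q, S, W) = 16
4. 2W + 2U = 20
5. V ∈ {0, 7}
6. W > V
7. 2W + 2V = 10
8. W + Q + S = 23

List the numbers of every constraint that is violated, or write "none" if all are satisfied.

1. Q = 8 is in {6, 8, 9, 11} — OK.
2. V = 3 is odd — OK.
3. max(8, 13, 2) = 13, not 16 — violated.
4. 2W + 2U = 2(2) + 2(8) = 20 — OK.
5. V = 3 is not in {0, 7} — violated.
6. W = 2, V = 3; 2 ≤ 3 (want >) — violated.
7. 2W + 2V = 2(2) + 2(3) = 10 — OK.
8. W + Q + S = 2 + 8 + 13 = 23 — OK.

No — constraints 3, 5, and 6 are not satisfied.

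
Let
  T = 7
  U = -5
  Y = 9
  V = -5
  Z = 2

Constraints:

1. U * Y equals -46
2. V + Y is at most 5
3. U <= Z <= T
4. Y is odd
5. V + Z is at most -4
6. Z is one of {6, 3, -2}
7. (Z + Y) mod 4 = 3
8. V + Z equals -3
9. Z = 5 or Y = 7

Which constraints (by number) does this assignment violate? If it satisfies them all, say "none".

1. U * Y = -5 * 9 = -45, not -46 — does not hold.
2. V + Y = -5 + 9 = 4; 4 ≤ 5 — holds.
3. values -5 <= 2 <= 7 — holds.
4. Y = 9 is odd — holds.
5. V + Z = -5 + 2 = -3; -3 > -4, bound -4 not met — does not hold.
6. Z = 2 is not in {6, 3, -2} — does not hold.
7. Z + Y = 11; 11 mod 4 = 3 — holds.
8. V + Z = -5 + 2 = -3 — holds.
9. Z = 2 ≠ 5 and Y = 9 ≠ 7; both disjuncts false — does not hold.

Constraints 1, 5, 6, and 9 are violated.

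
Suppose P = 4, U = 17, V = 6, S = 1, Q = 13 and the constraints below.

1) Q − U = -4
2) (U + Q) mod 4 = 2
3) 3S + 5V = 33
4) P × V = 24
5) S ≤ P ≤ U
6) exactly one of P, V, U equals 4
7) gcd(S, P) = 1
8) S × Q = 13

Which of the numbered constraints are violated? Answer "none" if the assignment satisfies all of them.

1) Q − U = 13 − 17 = -4 — holds.
2) U + Q = 30; 30 mod 4 = 2 — holds.
3) 3S + 5V = 3(1) + 5(6) = 33 — holds.
4) P × V = 4 × 6 = 24 — holds.
5) values 1 ≤ 4 ≤ 17 — holds.
6) P=4, V=6, U=17; 1 of them equals 4 — holds.
7) gcd(1, 4) = 1 — holds.
8) S × Q = 1 × 13 = 13 — holds.

None — every constraint holds.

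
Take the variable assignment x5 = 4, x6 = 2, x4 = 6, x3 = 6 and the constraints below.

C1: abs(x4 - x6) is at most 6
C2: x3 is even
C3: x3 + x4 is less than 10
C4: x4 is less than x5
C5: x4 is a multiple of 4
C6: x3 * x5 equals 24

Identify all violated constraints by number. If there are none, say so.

Constraints 3, 4, and 5 do not hold.

C1: abs(6 - 2) = 4; 4 ≤ 6  ✓
C2: x3 = 6 is even  ✓
C3: x3 + x4 = 6 + 6 = 12; 12 ≥ 10, bound 10 not met  ✗
C4: x4 = 6, x5 = 4; 6 ≥ 4 (want <)  ✗
C5: 6 = 4*1 + 2, so 4 does not divide 6  ✗
C6: x3 * x5 = 6 * 4 = 24  ✓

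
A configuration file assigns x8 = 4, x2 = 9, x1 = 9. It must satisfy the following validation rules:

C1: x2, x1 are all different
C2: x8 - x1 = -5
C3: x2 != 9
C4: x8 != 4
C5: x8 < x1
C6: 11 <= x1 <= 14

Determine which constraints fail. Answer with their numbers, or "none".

Constraints 1, 3, 4, and 6 are violated.

C1: x2 = x1 = 9, not all different — violated.
C2: x8 - x1 = 4 - 9 = -5 — satisfied.
C3: x2 = 9, but 9 is required to differ — violated.
C4: x8 = 4, but 4 is required to differ — violated.
C5: x8 = 4, x1 = 9; 4 < 9 — satisfied.
C6: x1 = 9 is outside [11, 14] — violated.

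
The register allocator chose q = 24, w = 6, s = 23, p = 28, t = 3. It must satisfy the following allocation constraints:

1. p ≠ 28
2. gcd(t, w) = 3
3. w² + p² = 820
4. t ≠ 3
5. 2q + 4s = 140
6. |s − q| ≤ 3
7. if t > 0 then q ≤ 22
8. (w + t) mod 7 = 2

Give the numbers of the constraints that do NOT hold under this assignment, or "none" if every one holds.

Constraints 1, 4, and 7 are violated.

1. p = 28, but 28 is required to differ  no
2. gcd(3, 6) = 3  yes
3. w² + p² = 6² + 28² = 36 + 784 = 820  yes
4. t = 3, but 3 is required to differ  no
5. 2q + 4s = 2(24) + 4(23) = 140  yes
6. |23 − 24| = 1; 1 ≤ 3  yes
7. t = 3 > 0, so we need q ≤ 22; but q = 24 > 22  no
8. w + t = 9; 9 mod 7 = 2  yes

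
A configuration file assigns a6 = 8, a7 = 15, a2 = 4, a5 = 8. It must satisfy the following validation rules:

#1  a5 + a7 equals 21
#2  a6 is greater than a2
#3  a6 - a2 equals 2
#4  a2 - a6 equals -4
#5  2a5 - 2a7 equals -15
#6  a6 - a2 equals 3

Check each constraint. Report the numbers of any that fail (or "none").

Constraints 1, 3, 5, 6 do not hold.

#1 a5 + a7 = 8 + 15 = 23, not 21  fails
#2 a6 = 8, a2 = 4; 8 > 4  holds
#3 a6 - a2 = 8 - 4 = 4, not 2  fails
#4 a2 - a6 = 4 - 8 = -4  holds
#5 2a5 - 2a7 = 2(8) - 2(15) = -14, not -15  fails
#6 a6 - a2 = 8 - 4 = 4, not 3  fails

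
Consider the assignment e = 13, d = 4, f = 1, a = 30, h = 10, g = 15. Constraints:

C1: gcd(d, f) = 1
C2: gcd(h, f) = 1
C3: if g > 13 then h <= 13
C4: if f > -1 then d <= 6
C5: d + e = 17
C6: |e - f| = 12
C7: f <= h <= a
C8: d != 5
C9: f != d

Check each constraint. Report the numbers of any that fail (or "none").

C1: gcd(4, 1) = 1 — holds.
C2: gcd(10, 1) = 1 — holds.
C3: g = 15 > 13, so we need h ≤ 13; h = 10 ≤ 13 — holds.
C4: f = 1 > -1, so we need d ≤ 6; d = 4 ≤ 6 — holds.
C5: d + e = 4 + 13 = 17 — holds.
C6: |13 - 1| = 12 — holds.
C7: values 1 <= 10 <= 30 — holds.
C8: d = 4, and 4 ≠ 5 — holds.
C9: f = 1, d = 4; distinct — holds.

No violations.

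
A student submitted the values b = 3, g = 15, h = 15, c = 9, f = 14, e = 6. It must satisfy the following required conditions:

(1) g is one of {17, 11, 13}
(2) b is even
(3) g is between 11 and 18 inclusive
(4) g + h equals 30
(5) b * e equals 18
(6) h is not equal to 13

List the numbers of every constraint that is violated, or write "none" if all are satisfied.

(1) g = 15 is not in {17, 11, 13}  false
(2) b = 3 is odd  false
(3) g = 15 lies in [11, 18]  true
(4) g + h = 15 + 15 = 30  true
(5) b * e = 3 * 6 = 18  true
(6) h = 15, and 15 ≠ 13  true

Violated: 1, 2.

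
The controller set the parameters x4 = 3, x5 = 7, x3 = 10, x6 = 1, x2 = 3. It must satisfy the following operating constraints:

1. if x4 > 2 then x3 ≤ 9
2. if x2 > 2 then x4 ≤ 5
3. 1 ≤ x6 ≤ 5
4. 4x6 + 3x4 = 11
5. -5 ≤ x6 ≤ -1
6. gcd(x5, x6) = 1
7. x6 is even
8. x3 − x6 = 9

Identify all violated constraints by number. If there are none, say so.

Violated: 1, 4, 5, 7.

1. x4 = 3 > 2, so we need x3 ≤ 9; but x3 = 10 > 9 — violated.
2. x2 = 3 > 2, so we need x4 ≤ 5; x4 = 3 ≤ 5 — satisfied.
3. x6 = 1 lies in [1, 5] — satisfied.
4. 4x6 + 3x4 = 4(1) + 3(3) = 13, not 11 — violated.
5. x6 = 1 is outside [-5, -1] — violated.
6. gcd(7, 1) = 1 — satisfied.
7. x6 = 1 is odd — violated.
8. x3 − x6 = 10 − 1 = 9 — satisfied.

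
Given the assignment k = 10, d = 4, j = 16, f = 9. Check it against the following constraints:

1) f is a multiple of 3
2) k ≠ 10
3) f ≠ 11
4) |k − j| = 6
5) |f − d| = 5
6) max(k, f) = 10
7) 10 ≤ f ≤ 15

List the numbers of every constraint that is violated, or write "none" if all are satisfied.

1) 9 / 3 = 3, so 3 divides 9 — holds.
2) k = 10, but 10 is required to differ — fails.
3) f = 9, and 9 ≠ 11 — holds.
4) |10 − 16| = 6 — holds.
5) |9 − 4| = 5 — holds.
6) max(10, 9) = 10 — holds.
7) f = 9 is outside [10, 15] — fails.

The assignment fails constraints 2 and 7.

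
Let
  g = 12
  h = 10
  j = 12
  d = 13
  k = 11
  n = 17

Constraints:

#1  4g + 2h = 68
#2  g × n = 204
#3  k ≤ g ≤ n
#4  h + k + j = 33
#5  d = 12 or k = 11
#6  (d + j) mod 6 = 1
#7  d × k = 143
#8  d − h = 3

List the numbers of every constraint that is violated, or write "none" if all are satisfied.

#1 4g + 2h = 4(12) + 2(10) = 68  ✓
#2 g × n = 12 × 17 = 204  ✓
#3 values 11 ≤ 12 ≤ 17  ✓
#4 h + k + j = 10 + 11 + 12 = 33  ✓
#5 d = 13 ≠ 12, but k = 11 = 11 (second disjunct)  ✓
#6 d + j = 25; 25 mod 6 = 1  ✓
#7 d × k = 13 × 11 = 143  ✓
#8 d − h = 13 − 10 = 3  ✓

The assignment satisfies every constraint.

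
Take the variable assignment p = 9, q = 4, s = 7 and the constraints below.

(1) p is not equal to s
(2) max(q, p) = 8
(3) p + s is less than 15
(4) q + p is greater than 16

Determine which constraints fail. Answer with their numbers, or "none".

Violated: 2, 3, and 4.

(1) p = 9, s = 7; distinct — OK.
(2) max(4, 9) = 9, not 8 — violated.
(3) p + s = 9 + 7 = 16; 16 ≥ 15, bound 15 not met — violated.
(4) q + p = 4 + 9 = 13; 13 ≤ 16, bound 16 not met — violated.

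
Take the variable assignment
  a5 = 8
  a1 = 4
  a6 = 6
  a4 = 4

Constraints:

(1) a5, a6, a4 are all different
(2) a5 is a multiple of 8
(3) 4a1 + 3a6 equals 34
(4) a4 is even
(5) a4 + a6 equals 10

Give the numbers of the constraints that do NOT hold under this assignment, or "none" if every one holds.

The assignment satisfies every constraint.

(1) values 8, 6, 4 are pairwise distinct — holds.
(2) 8 / 8 = 1, so 8 divides 8 — holds.
(3) 4a1 + 3a6 = 4(4) + 3(6) = 34 — holds.
(4) a4 = 4 is even — holds.
(5) a4 + a6 = 4 + 6 = 10 — holds.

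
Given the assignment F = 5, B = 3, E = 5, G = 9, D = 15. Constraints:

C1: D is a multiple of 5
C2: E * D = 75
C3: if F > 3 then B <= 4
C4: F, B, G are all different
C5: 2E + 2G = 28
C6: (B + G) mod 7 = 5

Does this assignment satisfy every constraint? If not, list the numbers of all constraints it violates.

C1: 15 / 5 = 3, so 5 divides 15  ✓
C2: E * D = 5 * 15 = 75  ✓
C3: F = 5 > 3, so we need B ≤ 4; B = 3 ≤ 4  ✓
C4: values 5, 3, 9 are pairwise distinct  ✓
C5: 2E + 2G = 2(5) + 2(9) = 28  ✓
C6: B + G = 12; 12 mod 7 = 5  ✓

All constraints are satisfied.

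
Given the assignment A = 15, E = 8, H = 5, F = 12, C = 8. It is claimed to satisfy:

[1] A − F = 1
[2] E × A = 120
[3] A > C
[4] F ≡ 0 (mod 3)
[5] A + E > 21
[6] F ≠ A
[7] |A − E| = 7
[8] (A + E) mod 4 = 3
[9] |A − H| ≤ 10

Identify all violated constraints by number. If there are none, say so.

Constraint 1 is violated.

[1] A − F = 15 − 12 = 3, not 1 — violated.
[2] E × A = 8 × 15 = 120 — satisfied.
[3] A = 15, C = 8; 15 > 8 — satisfied.
[4] 12 mod 3 = 0 — satisfied.
[5] A + E = 15 + 8 = 23; 23 > 21 — satisfied.
[6] F = 12, A = 15; distinct — satisfied.
[7] |15 − 8| = 7 — satisfied.
[8] A + E = 23; 23 mod 4 = 3 — satisfied.
[9] |15 − 5| = 10; 10 ≤ 10 — satisfied.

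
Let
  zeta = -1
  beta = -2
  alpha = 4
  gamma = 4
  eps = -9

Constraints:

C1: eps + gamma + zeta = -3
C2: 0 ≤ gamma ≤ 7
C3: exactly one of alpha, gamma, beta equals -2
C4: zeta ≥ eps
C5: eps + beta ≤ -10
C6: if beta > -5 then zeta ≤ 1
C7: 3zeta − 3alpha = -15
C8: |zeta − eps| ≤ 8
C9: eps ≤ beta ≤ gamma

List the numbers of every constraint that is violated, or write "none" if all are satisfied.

Violated: 1.

C1: eps + gamma + zeta = -9 + 4 + (-1) = -6, not -3  fails
C2: gamma = 4 lies in [0, 7]  holds
C3: alpha=4, gamma=4, beta=-2; 1 of them equals -2  holds
C4: zeta = -1, eps = -9; -1 ≥ -9  holds
C5: eps + beta = -9 + (-2) = -11; -11 ≤ -10  holds
C6: beta = -2 > -5, so we need zeta ≤ 1; zeta = -1 ≤ 1  holds
C7: 3zeta − 3alpha = 3(-1) − 3(4) = -15  holds
C8: |-1 − (-9)| = 8; 8 ≤ 8  holds
C9: values -9 ≤ -2 ≤ 4  holds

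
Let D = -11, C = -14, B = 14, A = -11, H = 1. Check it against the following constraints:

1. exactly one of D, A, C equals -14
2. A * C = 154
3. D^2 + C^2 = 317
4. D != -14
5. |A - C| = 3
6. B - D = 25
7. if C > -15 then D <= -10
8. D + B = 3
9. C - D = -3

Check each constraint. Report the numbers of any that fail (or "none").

None — every constraint holds.

1. D=-11, A=-11, C=-14; 1 of them equals -14 — holds.
2. A * C = -11 * (-14) = 154 — holds.
3. D^2 + C^2 = (-11)^2 + (-14)^2 = 121 + 196 = 317 — holds.
4. D = -11, and -11 ≠ -14 — holds.
5. |-11 - (-14)| = 3 — holds.
6. B - D = 14 - (-11) = 25 — holds.
7. C = -14 > -15, so we need D ≤ -10; D = -11 ≤ -10 — holds.
8. D + B = -11 + 14 = 3 — holds.
9. C - D = -14 - (-11) = -3 — holds.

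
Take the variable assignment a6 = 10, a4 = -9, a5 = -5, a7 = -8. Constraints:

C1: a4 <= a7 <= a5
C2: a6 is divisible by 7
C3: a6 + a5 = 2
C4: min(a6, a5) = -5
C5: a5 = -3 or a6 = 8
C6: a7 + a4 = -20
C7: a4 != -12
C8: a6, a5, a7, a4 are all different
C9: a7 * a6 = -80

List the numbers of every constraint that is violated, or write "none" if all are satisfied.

C1: values -9 <= -8 <= -5  yes
C2: 10 = 7*1 + 3, so 7 does not divide 10  no
C3: a6 + a5 = 10 + (-5) = 5, not 2  no
C4: min(10, -5) = -5  yes
C5: a5 = -5 ≠ -3 and a6 = 10 ≠ 8; both disjuncts false  no
C6: a7 + a4 = -8 + (-9) = -17, not -20  no
C7: a4 = -9, and -9 ≠ -12  yes
C8: values 10, -5, -8, -9 are pairwise distinct  yes
C9: a7 * a6 = -8 * 10 = -80  yes

The assignment fails constraints 2, 3, 5, 6.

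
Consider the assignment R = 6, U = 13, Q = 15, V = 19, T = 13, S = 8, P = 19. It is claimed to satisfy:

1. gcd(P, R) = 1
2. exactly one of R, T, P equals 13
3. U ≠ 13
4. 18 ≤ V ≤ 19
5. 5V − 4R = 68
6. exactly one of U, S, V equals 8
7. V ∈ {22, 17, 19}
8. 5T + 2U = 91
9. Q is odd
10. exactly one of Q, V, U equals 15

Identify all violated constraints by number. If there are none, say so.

Violated: 3 and 5.

1. gcd(19, 6) = 1 — satisfied.
2. R=6, T=13, P=19; 1 of them equals 13 — satisfied.
3. U = 13, but 13 is required to differ — violated.
4. V = 19 lies in [18, 19] — satisfied.
5. 5V − 4R = 5(19) − 4(6) = 71, not 68 — violated.
6. U=13, S=8, V=19; 1 of them equals 8 — satisfied.
7. V = 19 is in {22, 17, 19} — satisfied.
8. 5T + 2U = 5(13) + 2(13) = 91 — satisfied.
9. Q = 15 is odd — satisfied.
10. Q=15, V=19, U=13; 1 of them equals 15 — satisfied.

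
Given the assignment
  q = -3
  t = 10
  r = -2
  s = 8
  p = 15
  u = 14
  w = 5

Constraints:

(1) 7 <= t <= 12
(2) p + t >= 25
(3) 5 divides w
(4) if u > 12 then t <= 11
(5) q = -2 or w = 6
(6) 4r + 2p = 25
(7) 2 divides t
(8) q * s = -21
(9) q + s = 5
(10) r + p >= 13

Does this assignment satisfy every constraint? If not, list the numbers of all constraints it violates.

(1) t = 10 lies in [7, 12] — holds.
(2) p + t = 15 + 10 = 25; 25 ≥ 25 — holds.
(3) 5 / 5 = 1, so 5 divides 5 — holds.
(4) u = 14 > 12, so we need t ≤ 11; t = 10 ≤ 11 — holds.
(5) q = -3 ≠ -2 and w = 5 ≠ 6; both disjuncts false — fails.
(6) 4r + 2p = 4(-2) + 2(15) = 22, not 25 — fails.
(7) 10 / 2 = 5, so 2 divides 10 — holds.
(8) q * s = -3 * 8 = -24, not -21 — fails.
(9) q + s = -3 + 8 = 5 — holds.
(10) r + p = -2 + 15 = 13; 13 ≥ 13 — holds.

Constraints 5, 6, and 8 do not hold.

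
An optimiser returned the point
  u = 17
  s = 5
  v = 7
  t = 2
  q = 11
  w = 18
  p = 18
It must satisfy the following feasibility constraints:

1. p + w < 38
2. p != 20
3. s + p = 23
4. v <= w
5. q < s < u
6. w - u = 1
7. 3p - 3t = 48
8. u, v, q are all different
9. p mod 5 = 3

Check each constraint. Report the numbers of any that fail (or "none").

No — constraint 5 is not satisfied.

1. p + w = 18 + 18 = 36; 36 < 38 — satisfied.
2. p = 18, and 18 ≠ 20 — satisfied.
3. s + p = 5 + 18 = 23 — satisfied.
4. v = 7, w = 18; 7 ≤ 18 — satisfied.
5. values 11, 5, 17; q = 11 is not < s = 5 — violated.
6. w - u = 18 - 17 = 1 — satisfied.
7. 3p - 3t = 3(18) - 3(2) = 48 — satisfied.
8. values 17, 7, 11 are pairwise distinct — satisfied.
9. 18 mod 5 = 3 — satisfied.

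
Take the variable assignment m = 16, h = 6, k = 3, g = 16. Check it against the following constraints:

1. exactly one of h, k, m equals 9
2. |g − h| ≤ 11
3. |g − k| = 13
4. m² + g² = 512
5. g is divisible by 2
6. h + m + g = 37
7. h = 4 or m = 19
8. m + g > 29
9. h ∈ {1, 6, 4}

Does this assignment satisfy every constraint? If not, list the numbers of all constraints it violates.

The assignment fails constraints 1, 6, 7.

1. h=6, k=3, m=16; 0 of them equal 9, not exactly one  fails
2. |16 − 6| = 10; 10 ≤ 11  holds
3. |16 − 3| = 13  holds
4. m² + g² = 16² + 16² = 256 + 256 = 512  holds
5. 16 / 2 = 8, so 2 divides 16  holds
6. h + m + g = 6 + 16 + 16 = 38, not 37  fails
7. h = 6 ≠ 4 and m = 16 ≠ 19; both disjuncts false  fails
8. m + g = 16 + 16 = 32; 32 > 29  holds
9. h = 6 is in {1, 6, 4}  holds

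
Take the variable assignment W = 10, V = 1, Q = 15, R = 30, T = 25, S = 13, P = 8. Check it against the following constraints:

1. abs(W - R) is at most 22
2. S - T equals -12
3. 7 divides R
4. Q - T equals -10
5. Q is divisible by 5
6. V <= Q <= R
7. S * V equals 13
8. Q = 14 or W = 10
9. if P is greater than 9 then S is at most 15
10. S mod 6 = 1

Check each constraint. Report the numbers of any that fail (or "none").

The assignment fails constraint 3.

1. abs(10 - 30) = 20; 20 ≤ 22 — holds.
2. S - T = 13 - 25 = -12 — holds.
3. 30 = 7*4 + 2, so 7 does not divide 30 — fails.
4. Q - T = 15 - 25 = -10 — holds.
5. 15 / 5 = 3, so 5 divides 15 — holds.
6. values 1 <= 15 <= 30 — holds.
7. S * V = 13 * 1 = 13 — holds.
8. Q = 15 ≠ 14, but W = 10 = 10 (second disjunct) — holds.
9. P = 8, not > 9; antecedent false, conditional vacuously true — holds.
10. 13 mod 6 = 1 — holds.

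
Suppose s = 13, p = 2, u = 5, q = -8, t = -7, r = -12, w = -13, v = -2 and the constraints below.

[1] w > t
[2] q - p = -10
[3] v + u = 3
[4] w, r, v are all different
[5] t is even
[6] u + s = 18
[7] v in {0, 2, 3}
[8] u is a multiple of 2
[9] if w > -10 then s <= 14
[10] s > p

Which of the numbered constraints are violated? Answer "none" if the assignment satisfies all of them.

[1] w = -13, t = -7; -13 ≤ -7 (want >) — violated.
[2] q - p = -8 - 2 = -10 — OK.
[3] v + u = -2 + 5 = 3 — OK.
[4] values -13, -12, -2 are pairwise distinct — OK.
[5] t = -7 is odd — violated.
[6] u + s = 5 + 13 = 18 — OK.
[7] v = -2 is not in {0, 2, 3} — violated.
[8] 5 = 2*2 + 1, so 2 does not divide 5 — violated.
[9] w = -13, not > -10; antecedent false, conditional vacuously true — OK.
[10] s = 13, p = 2; 13 > 2 — OK.

Constraints 1, 5, 7, and 8 do not hold.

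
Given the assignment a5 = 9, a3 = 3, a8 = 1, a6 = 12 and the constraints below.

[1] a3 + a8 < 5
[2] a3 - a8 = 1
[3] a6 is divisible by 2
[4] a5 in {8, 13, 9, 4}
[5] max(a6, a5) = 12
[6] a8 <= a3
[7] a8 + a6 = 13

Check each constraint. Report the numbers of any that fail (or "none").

[1] a3 + a8 = 3 + 1 = 4; 4 < 5 — holds.
[2] a3 - a8 = 3 - 1 = 2, not 1 — fails.
[3] 12 / 2 = 6, so 2 divides 12 — holds.
[4] a5 = 9 is in {8, 13, 9, 4} — holds.
[5] max(12, 9) = 12 — holds.
[6] a8 = 1, a3 = 3; 1 ≤ 3 — holds.
[7] a8 + a6 = 1 + 12 = 13 — holds.

Constraint 2 does not hold.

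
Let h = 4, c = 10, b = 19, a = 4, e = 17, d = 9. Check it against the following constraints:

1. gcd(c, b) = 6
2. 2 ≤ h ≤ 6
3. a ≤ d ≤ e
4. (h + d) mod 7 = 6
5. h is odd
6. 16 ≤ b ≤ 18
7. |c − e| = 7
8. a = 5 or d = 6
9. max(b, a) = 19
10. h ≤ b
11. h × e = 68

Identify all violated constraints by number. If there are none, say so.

1. gcd(10, 19) = 1, not 6  FAIL
2. h = 4 lies in [2, 6]  OK
3. values 4 ≤ 9 ≤ 17  OK
4. h + d = 13; 13 mod 7 = 6  OK
5. h = 4 is even  FAIL
6. b = 19 is outside [16, 18]  FAIL
7. |10 − 17| = 7  OK
8. a = 4 ≠ 5 and d = 9 ≠ 6; both disjuncts false  FAIL
9. max(19, 4) = 19  OK
10. h = 4, b = 19; 4 ≤ 19  OK
11. h × e = 4 × 17 = 68  OK

Violated: 1, 5, 6, and 8.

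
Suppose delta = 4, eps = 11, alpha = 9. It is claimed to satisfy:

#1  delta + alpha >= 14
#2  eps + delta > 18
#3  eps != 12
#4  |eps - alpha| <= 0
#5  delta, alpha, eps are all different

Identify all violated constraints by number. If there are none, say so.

#1 delta + alpha = 4 + 9 = 13; 13 < 14, bound 14 not met — does not hold.
#2 eps + delta = 11 + 4 = 15; 15 ≤ 18, bound 18 not met — does not hold.
#3 eps = 11, and 11 ≠ 12 — holds.
#4 |11 - 9| = 2; 2 > 0, exceeds bound 0 — does not hold.
#5 values 4, 9, 11 are pairwise distinct — holds.

No — constraints 1, 2, and 4 are not satisfied.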